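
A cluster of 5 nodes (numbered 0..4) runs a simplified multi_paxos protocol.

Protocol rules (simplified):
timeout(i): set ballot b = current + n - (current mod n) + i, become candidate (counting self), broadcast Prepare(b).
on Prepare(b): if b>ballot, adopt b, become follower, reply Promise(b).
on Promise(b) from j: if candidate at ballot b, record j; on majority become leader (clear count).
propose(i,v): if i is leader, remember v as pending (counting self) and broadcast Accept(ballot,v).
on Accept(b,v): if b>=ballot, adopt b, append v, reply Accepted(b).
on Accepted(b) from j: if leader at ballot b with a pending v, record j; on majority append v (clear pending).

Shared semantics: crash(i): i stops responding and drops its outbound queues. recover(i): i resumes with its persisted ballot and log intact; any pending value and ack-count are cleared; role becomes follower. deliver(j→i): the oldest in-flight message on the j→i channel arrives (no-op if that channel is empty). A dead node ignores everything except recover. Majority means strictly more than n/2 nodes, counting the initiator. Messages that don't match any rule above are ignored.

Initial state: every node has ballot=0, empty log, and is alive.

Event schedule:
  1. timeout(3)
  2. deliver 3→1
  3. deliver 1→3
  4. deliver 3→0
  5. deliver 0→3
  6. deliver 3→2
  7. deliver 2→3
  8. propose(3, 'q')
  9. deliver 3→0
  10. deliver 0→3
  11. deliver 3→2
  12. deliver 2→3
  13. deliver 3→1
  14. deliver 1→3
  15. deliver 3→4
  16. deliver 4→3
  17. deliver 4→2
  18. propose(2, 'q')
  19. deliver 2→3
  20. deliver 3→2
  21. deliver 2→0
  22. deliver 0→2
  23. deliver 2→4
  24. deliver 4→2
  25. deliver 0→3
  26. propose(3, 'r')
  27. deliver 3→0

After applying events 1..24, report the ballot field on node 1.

[1] timeout(3) → N3(cand b8 [-])
[2] deliver 3→1 → N1(foll b8 [-])
[3] deliver 1→3 → ∅
[4] deliver 3→0 → N0(foll b8 [-])
[5] deliver 0→3 → N3(lead b8 [-])
[6] deliver 3→2 → N2(foll b8 [-])
[7] deliver 2→3 → ∅
[8] propose(3,'q') → ∅
[9] deliver 3→0 → N0(foll b8 [q])
[10] deliver 0→3 → ∅
[11] deliver 3→2 → N2(foll b8 [q])
[12] deliver 2→3 → N3(lead b8 [q])
[13] deliver 3→1 → N1(foll b8 [q])
[14] deliver 1→3 → ∅
[15] deliver 3→4 → N4(foll b8 [-])
[16] deliver 4→3 → ∅
[17] deliver 4→2 → ∅
[18] propose(2,'q') → ∅
[19] deliver 2→3 → ∅
[20] deliver 3→2 → ∅
[21] deliver 2→0 → ∅
[22] deliver 0→2 → ∅
[23] deliver 2→4 → ∅
[24] deliver 4→2 → ∅

8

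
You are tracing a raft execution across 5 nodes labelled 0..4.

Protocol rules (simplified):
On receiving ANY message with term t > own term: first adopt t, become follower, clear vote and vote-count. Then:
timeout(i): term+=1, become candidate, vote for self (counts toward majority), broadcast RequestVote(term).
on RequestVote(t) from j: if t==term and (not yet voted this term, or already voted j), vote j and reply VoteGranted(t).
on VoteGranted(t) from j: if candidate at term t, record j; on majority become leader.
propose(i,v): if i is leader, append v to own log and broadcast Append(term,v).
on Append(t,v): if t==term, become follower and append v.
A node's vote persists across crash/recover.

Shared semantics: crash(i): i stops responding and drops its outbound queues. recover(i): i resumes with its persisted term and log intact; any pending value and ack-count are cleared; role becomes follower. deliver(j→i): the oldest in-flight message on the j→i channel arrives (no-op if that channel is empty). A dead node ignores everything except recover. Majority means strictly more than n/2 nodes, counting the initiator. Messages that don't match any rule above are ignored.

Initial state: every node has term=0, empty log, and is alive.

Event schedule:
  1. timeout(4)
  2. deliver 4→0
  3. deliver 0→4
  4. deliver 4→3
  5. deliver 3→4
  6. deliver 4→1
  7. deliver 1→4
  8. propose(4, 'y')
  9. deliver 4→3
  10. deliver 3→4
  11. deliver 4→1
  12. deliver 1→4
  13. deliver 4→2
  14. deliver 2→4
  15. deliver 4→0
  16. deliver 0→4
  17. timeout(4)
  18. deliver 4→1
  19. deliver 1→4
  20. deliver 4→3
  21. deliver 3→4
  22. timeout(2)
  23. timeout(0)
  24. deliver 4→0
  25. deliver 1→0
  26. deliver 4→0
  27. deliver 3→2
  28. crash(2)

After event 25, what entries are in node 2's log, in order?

step 1 timeout(4): 4={cand,t=1,log=-}
step 2 deliver 4→0: 0={foll,t=1,log=-}
step 3 deliver 0→4: —
step 4 deliver 4→3: 3={foll,t=1,log=-}
step 5 deliver 3→4: 4={lead,t=1,log=-}
step 6 deliver 4→1: 1={foll,t=1,log=-}
step 7 deliver 1→4: —
step 8 propose(4,'y'): 4={lead,t=1,log=y}
step 9 deliver 4→3: 3={foll,t=1,log=y}
step 10 deliver 3→4: —
step 11 deliver 4→1: 1={foll,t=1,log=y}
step 12 deliver 1→4: —
step 13 deliver 4→2: 2={foll,t=1,log=-}
step 14 deliver 2→4: —
step 15 deliver 4→0: 0={foll,t=1,log=y}
step 16 deliver 0→4: —
step 17 timeout(4): 4={cand,t=2,log=y}
step 18 deliver 4→1: 1={foll,t=2,log=y}
step 19 deliver 1→4: —
step 20 deliver 4→3: 3={foll,t=2,log=y}
step 21 deliver 3→4: 4={lead,t=2,log=y}
step 22 timeout(2): 2={cand,t=2,log=-}
step 23 timeout(0): 0={cand,t=2,log=y}
step 24 deliver 4→0: —
step 25 deliver 1→0: —

empty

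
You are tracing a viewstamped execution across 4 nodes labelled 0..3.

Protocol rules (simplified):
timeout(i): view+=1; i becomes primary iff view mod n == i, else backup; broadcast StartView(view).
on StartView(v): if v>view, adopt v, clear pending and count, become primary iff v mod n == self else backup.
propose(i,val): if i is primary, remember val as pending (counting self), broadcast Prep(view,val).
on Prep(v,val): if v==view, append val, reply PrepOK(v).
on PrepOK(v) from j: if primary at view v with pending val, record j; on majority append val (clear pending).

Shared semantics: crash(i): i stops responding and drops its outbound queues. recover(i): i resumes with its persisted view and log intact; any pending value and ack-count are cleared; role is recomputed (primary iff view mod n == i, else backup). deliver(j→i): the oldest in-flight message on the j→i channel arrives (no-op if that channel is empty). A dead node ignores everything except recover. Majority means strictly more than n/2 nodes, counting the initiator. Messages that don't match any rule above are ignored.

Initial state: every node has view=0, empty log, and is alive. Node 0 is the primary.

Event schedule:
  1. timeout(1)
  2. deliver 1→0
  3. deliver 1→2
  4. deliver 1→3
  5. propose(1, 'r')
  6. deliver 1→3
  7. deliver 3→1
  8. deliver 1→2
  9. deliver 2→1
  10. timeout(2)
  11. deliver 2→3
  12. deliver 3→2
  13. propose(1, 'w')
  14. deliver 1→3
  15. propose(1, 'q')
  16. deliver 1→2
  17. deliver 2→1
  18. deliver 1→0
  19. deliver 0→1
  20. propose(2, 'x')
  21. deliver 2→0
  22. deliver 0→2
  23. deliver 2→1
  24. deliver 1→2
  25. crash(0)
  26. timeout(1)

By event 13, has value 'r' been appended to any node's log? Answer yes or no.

1. timeout(1):  <1:prim v1 ->
2. deliver 1→0:  <0:back v1 ->
3. deliver 1→2:  <2:back v1 ->
4. deliver 1→3:  <3:back v1 ->
5. propose(1,'r'):  nop
6. deliver 1→3:  <3:back v1 r>
7. deliver 3→1:  nop
8. deliver 1→2:  <2:back v1 r>
9. deliver 2→1:  <1:prim v1 r>
10. timeout(2):  <2:prim v2 r>
11. deliver 2→3:  <3:back v2 r>
12. deliver 3→2:  nop
13. propose(1,'w'):  nop

yes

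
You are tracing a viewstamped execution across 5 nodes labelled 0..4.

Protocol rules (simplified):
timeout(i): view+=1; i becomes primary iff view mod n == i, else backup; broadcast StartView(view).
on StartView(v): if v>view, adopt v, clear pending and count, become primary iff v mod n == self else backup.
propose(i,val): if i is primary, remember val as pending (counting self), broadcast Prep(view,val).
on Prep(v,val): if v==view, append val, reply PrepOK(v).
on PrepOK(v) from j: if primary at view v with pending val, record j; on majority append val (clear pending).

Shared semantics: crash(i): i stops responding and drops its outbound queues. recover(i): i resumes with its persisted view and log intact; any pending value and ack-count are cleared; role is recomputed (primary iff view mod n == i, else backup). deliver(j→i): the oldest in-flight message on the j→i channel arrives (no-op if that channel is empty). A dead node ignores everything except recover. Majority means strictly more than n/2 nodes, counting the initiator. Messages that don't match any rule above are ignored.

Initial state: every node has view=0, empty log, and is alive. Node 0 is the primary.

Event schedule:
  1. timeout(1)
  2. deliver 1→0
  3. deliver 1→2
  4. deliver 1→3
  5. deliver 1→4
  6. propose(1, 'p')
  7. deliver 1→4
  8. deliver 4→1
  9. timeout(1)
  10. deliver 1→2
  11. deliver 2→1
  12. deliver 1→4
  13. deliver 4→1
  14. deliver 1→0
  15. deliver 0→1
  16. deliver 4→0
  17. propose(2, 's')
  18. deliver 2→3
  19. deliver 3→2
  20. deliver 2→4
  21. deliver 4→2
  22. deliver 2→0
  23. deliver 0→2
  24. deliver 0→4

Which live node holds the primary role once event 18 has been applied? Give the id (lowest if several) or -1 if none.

step 1 timeout(1): 1={prim,v=1,log=-}
step 2 deliver 1→0: 0={back,v=1,log=-}
step 3 deliver 1→2: 2={back,v=1,log=-}
step 4 deliver 1→3: 3={back,v=1,log=-}
step 5 deliver 1→4: 4={back,v=1,log=-}
step 6 propose(1,'p'): —
step 7 deliver 1→4: 4={back,v=1,log=p}
step 8 deliver 4→1: —
step 9 timeout(1): 1={back,v=2,log=-}
step 10 deliver 1→2: 2={back,v=1,log=p}
step 11 deliver 2→1: —
step 12 deliver 1→4: 4={back,v=2,log=p}
step 13 deliver 4→1: —
step 14 deliver 1→0: 0={back,v=1,log=p}
step 15 deliver 0→1: —
step 16 deliver 4→0: —
step 17 propose(2,'s'): —
step 18 deliver 2→3: —

-1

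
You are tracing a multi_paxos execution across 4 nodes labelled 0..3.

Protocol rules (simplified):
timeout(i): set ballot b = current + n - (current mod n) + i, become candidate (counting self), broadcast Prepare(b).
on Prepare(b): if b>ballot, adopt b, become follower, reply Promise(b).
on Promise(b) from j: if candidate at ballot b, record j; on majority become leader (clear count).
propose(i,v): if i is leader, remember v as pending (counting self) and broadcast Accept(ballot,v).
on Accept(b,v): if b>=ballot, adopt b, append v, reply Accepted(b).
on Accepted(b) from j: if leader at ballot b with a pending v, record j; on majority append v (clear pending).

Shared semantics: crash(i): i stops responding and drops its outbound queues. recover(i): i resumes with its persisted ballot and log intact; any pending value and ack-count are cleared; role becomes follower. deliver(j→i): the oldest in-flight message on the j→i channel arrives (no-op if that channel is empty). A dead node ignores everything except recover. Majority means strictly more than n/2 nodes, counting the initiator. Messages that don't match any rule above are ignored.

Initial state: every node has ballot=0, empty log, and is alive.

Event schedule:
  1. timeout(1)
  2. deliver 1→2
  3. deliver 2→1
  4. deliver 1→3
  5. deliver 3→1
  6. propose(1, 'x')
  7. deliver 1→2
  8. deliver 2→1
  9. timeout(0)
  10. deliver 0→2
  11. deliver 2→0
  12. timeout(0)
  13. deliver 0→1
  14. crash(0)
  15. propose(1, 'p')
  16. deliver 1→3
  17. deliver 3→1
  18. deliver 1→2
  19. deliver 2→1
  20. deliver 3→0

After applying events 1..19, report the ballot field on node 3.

5

e1 timeout(1): 1[cand,b=5,-]
e2 deliver 1→2: 2[foll,b=5,-]
e3 deliver 2→1: ·
e4 deliver 1→3: 3[foll,b=5,-]
e5 deliver 3→1: 1[lead,b=5,-]
e6 propose(1,'x'): ·
e7 deliver 1→2: 2[foll,b=5,x]
e8 deliver 2→1: ·
e9 timeout(0): 0[cand,b=4,-]
e10 deliver 0→2: ·
e11 deliver 2→0: ·
e12 timeout(0): 0[cand,b=8,-]
e13 deliver 0→1: ·
e14 crash(0): 0[✗cand,b=8,-]
e15 propose(1,'p'): ·
e16 deliver 1→3: 3[foll,b=5,x]
e17 deliver 3→1: ·
e18 deliver 1→2: 2[foll,b=5,x,p]
e19 deliver 2→1: 1[lead,b=5,p]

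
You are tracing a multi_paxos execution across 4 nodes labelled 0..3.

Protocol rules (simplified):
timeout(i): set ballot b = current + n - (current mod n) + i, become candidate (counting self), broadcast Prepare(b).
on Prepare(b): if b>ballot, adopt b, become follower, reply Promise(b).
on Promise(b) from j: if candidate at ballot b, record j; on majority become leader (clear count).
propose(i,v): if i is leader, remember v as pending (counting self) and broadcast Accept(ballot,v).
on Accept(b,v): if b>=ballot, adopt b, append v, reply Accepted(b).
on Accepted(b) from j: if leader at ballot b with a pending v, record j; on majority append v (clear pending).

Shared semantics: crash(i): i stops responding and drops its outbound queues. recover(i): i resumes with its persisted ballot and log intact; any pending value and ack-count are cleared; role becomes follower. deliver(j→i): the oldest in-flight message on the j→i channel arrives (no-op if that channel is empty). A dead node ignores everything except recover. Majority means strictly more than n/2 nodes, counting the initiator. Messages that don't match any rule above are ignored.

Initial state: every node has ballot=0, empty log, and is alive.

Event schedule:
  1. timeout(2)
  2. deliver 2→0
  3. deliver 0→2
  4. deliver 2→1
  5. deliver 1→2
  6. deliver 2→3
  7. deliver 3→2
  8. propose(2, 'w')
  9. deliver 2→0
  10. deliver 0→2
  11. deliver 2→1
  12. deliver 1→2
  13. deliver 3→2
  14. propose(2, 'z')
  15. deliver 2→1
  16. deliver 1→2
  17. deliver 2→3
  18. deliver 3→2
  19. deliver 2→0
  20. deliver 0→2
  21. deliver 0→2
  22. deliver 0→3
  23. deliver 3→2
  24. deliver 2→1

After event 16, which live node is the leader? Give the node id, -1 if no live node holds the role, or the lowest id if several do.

step 1 timeout(2): 2={cand,b=6,log=-}
step 2 deliver 2→0: 0={foll,b=6,log=-}
step 3 deliver 0→2: —
step 4 deliver 2→1: 1={foll,b=6,log=-}
step 5 deliver 1→2: 2={lead,b=6,log=-}
step 6 deliver 2→3: 3={foll,b=6,log=-}
step 7 deliver 3→2: —
step 8 propose(2,'w'): —
step 9 deliver 2→0: 0={foll,b=6,log=w}
step 10 deliver 0→2: —
step 11 deliver 2→1: 1={foll,b=6,log=w}
step 12 deliver 1→2: 2={lead,b=6,log=w}
step 13 deliver 3→2: —
step 14 propose(2,'z'): —
step 15 deliver 2→1: 1={foll,b=6,log=w,z}
step 16 deliver 1→2: —

2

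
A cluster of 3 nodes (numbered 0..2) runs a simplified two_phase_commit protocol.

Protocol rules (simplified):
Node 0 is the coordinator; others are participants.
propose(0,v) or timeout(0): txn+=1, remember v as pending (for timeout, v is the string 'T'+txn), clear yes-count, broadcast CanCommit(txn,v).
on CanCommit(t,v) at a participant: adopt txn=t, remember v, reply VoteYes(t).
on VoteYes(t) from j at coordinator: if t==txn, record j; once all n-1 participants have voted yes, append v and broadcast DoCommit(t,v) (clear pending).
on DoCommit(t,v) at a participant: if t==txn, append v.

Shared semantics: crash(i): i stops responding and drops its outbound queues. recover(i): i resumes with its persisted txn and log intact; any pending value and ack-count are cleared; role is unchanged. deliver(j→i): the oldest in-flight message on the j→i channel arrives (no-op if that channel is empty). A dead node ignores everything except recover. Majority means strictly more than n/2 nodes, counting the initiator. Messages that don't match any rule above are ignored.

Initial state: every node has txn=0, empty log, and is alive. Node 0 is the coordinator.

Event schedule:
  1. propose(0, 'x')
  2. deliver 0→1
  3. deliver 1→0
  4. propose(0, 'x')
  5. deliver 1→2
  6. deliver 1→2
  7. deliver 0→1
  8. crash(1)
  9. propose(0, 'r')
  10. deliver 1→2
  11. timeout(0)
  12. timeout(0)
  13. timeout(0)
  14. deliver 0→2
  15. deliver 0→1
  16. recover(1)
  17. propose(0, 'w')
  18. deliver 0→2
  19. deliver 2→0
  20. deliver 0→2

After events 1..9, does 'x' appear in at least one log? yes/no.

e1 propose(0,'x'): 0[coor,t=1,-]
e2 deliver 0→1: 1[part,t=1,-]
e3 deliver 1→0: ·
e4 propose(0,'x'): 0[coor,t=2,-]
e5 deliver 1→2: ·
e6 deliver 1→2: ·
e7 deliver 0→1: 1[part,t=2,-]
e8 crash(1): 1[✗part,t=2,-]
e9 propose(0,'r'): 0[coor,t=3,-]

no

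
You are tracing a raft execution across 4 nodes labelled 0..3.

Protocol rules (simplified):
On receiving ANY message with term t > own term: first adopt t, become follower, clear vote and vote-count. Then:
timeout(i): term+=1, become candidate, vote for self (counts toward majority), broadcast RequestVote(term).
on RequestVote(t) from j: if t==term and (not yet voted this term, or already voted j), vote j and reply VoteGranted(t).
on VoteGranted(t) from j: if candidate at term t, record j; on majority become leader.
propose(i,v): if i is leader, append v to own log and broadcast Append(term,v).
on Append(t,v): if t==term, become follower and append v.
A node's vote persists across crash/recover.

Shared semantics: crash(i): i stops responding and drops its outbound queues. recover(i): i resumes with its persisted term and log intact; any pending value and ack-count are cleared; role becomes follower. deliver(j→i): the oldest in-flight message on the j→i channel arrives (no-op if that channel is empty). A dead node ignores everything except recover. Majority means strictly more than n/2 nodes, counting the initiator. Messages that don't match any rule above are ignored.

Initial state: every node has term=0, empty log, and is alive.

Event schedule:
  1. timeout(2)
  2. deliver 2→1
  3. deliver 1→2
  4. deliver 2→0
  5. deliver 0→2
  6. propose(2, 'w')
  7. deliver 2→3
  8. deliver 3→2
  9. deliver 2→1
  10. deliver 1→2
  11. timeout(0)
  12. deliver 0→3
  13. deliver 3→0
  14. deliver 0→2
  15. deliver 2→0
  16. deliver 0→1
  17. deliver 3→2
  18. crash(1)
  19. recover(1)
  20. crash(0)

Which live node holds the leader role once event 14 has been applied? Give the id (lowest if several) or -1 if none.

-1

[1] timeout(2) → N2(cand t1 [-])
[2] deliver 2→1 → N1(foll t1 [-])
[3] deliver 1→2 → ∅
[4] deliver 2→0 → N0(foll t1 [-])
[5] deliver 0→2 → N2(lead t1 [-])
[6] propose(2,'w') → N2(lead t1 [w])
[7] deliver 2→3 → N3(foll t1 [-])
[8] deliver 3→2 → ∅
[9] deliver 2→1 → N1(foll t1 [w])
[10] deliver 1→2 → ∅
[11] timeout(0) → N0(cand t2 [-])
[12] deliver 0→3 → N3(foll t2 [-])
[13] deliver 3→0 → ∅
[14] deliver 0→2 → N2(foll t2 [w])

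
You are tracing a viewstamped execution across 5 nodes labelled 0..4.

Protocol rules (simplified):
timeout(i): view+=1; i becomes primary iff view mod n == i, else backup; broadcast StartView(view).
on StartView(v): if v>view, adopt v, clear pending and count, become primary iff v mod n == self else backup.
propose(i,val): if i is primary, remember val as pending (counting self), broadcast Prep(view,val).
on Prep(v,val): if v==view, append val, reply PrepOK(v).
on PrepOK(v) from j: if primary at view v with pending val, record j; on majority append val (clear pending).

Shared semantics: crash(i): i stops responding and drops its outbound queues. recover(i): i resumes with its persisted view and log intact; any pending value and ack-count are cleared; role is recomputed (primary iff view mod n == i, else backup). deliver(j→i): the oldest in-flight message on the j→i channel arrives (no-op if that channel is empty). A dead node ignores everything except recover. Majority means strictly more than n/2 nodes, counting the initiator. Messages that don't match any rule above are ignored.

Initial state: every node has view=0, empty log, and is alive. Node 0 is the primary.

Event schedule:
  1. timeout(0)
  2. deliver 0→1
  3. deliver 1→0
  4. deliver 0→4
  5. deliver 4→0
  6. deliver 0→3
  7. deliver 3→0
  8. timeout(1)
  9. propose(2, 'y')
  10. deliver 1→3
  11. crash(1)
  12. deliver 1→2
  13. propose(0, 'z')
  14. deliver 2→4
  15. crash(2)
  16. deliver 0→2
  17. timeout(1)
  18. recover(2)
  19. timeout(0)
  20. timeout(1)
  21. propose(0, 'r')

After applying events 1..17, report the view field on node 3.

e1 timeout(0): 0[back,v=1,-]
e2 deliver 0→1: 1[prim,v=1,-]
e3 deliver 1→0: ·
e4 deliver 0→4: 4[back,v=1,-]
e5 deliver 4→0: ·
e6 deliver 0→3: 3[back,v=1,-]
e7 deliver 3→0: ·
e8 timeout(1): 1[back,v=2,-]
e9 propose(2,'y'): ·
e10 deliver 1→3: 3[back,v=2,-]
e11 crash(1): 1[✗back,v=2,-]
e12 deliver 1→2: ·
e13 propose(0,'z'): ·
e14 deliver 2→4: ·
e15 crash(2): 2[✗back,v=0,-]
e16 deliver 0→2: ·
e17 timeout(1): ·

2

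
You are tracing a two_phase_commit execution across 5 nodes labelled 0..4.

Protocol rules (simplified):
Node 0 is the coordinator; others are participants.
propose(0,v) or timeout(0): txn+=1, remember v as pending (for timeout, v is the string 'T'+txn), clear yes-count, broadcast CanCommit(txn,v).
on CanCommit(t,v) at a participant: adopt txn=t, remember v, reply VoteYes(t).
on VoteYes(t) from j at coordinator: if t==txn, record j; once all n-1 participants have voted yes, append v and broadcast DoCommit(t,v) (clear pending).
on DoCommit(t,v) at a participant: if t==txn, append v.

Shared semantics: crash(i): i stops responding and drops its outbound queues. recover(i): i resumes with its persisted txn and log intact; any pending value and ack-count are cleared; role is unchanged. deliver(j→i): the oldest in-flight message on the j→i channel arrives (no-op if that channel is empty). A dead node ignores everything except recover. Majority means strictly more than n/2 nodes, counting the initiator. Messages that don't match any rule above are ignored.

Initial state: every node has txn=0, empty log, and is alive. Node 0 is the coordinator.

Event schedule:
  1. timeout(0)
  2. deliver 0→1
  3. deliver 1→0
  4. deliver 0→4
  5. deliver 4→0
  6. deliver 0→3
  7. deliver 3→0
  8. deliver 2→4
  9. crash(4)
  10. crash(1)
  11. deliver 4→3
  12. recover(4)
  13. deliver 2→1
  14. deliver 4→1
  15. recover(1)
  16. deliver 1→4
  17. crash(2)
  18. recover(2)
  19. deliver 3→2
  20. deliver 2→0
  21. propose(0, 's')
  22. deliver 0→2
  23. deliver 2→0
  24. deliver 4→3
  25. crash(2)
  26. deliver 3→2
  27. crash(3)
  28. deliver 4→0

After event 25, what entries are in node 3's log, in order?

empty

1. timeout(0):  <0:coor t1 ->
2. deliver 0→1:  <1:part t1 ->
3. deliver 1→0:  nop
4. deliver 0→4:  <4:part t1 ->
5. deliver 4→0:  nop
6. deliver 0→3:  <3:part t1 ->
7. deliver 3→0:  nop
8. deliver 2→4:  nop
9. crash(4):  <4:✗part t1 ->
10. crash(1):  <1:✗part t1 ->
11. deliver 4→3:  nop
12. recover(4):  <4:part t1 ->
13. deliver 2→1:  nop
14. deliver 4→1:  nop
15. recover(1):  <1:part t1 ->
16. deliver 1→4:  nop
17. crash(2):  <2:✗part t0 ->
18. recover(2):  <2:part t0 ->
19. deliver 3→2:  nop
20. deliver 2→0:  nop
21. propose(0,'s'):  <0:coor t2 ->
22. deliver 0→2:  <2:part t1 ->
23. deliver 2→0:  nop
24. deliver 4→3:  nop
25. crash(2):  <2:✗part t1 ->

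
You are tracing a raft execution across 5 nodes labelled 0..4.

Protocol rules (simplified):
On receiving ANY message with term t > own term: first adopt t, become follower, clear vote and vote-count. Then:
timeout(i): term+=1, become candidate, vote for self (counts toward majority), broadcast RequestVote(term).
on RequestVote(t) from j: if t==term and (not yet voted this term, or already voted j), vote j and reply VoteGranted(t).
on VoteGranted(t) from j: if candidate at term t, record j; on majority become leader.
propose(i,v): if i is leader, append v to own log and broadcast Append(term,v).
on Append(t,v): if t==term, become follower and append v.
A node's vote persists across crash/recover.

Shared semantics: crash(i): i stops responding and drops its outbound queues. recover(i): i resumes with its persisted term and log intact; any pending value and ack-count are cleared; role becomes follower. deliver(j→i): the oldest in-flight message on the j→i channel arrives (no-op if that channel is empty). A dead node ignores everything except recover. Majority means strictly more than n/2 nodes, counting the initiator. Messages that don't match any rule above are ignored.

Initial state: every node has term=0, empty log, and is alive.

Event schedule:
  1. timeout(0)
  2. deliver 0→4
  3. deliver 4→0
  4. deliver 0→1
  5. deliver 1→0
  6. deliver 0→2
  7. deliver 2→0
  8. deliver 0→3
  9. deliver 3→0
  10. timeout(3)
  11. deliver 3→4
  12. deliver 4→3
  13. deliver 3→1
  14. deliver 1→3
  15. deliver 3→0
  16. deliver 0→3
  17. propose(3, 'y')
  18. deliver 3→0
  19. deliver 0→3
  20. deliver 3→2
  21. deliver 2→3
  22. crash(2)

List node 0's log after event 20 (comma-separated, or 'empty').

step 1 timeout(0): 0={cand,t=1,log=-}
step 2 deliver 0→4: 4={foll,t=1,log=-}
step 3 deliver 4→0: —
step 4 deliver 0→1: 1={foll,t=1,log=-}
step 5 deliver 1→0: 0={lead,t=1,log=-}
step 6 deliver 0→2: 2={foll,t=1,log=-}
step 7 deliver 2→0: —
step 8 deliver 0→3: 3={foll,t=1,log=-}
step 9 deliver 3→0: —
step 10 timeout(3): 3={cand,t=2,log=-}
step 11 deliver 3→4: 4={foll,t=2,log=-}
step 12 deliver 4→3: —
step 13 deliver 3→1: 1={foll,t=2,log=-}
step 14 deliver 1→3: 3={lead,t=2,log=-}
step 15 deliver 3→0: 0={foll,t=2,log=-}
step 16 deliver 0→3: —
step 17 propose(3,'y'): 3={lead,t=2,log=y}
step 18 deliver 3→0: 0={foll,t=2,log=y}
step 19 deliver 0→3: —
step 20 deliver 3→2: 2={foll,t=2,log=-}

y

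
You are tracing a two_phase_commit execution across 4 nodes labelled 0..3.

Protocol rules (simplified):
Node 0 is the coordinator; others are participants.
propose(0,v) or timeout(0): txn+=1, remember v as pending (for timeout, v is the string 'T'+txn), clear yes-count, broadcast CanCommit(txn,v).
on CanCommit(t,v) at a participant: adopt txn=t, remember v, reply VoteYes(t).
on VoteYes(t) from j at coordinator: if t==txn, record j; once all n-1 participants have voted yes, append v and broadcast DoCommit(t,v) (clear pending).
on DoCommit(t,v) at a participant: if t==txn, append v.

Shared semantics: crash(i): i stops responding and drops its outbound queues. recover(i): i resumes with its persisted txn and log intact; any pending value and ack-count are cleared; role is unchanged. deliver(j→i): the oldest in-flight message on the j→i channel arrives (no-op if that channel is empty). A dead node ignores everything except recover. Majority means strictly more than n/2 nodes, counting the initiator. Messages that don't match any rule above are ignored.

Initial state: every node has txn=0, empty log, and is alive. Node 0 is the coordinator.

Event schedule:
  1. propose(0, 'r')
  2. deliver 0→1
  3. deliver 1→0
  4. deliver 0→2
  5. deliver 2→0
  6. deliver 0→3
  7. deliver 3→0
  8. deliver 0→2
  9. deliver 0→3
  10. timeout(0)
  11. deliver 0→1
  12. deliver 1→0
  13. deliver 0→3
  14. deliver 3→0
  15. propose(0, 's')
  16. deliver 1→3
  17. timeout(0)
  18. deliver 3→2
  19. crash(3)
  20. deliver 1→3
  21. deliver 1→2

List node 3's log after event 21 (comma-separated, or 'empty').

step 1 propose(0,'r'): 0={coor,t=1,log=-}
step 2 deliver 0→1: 1={part,t=1,log=-}
step 3 deliver 1→0: —
step 4 deliver 0→2: 2={part,t=1,log=-}
step 5 deliver 2→0: —
step 6 deliver 0→3: 3={part,t=1,log=-}
step 7 deliver 3→0: 0={coor,t=1,log=r}
step 8 deliver 0→2: 2={part,t=1,log=r}
step 9 deliver 0→3: 3={part,t=1,log=r}
step 10 timeout(0): 0={coor,t=2,log=r}
step 11 deliver 0→1: 1={part,t=1,log=r}
step 12 deliver 1→0: —
step 13 deliver 0→3: 3={part,t=2,log=r}
step 14 deliver 3→0: —
step 15 propose(0,'s'): 0={coor,t=3,log=r}
step 16 deliver 1→3: —
step 17 timeout(0): 0={coor,t=4,log=r}
step 18 deliver 3→2: —
step 19 crash(3): 3={✗part,t=2,log=r}
step 20 deliver 1→3: —
step 21 deliver 1→2: —

r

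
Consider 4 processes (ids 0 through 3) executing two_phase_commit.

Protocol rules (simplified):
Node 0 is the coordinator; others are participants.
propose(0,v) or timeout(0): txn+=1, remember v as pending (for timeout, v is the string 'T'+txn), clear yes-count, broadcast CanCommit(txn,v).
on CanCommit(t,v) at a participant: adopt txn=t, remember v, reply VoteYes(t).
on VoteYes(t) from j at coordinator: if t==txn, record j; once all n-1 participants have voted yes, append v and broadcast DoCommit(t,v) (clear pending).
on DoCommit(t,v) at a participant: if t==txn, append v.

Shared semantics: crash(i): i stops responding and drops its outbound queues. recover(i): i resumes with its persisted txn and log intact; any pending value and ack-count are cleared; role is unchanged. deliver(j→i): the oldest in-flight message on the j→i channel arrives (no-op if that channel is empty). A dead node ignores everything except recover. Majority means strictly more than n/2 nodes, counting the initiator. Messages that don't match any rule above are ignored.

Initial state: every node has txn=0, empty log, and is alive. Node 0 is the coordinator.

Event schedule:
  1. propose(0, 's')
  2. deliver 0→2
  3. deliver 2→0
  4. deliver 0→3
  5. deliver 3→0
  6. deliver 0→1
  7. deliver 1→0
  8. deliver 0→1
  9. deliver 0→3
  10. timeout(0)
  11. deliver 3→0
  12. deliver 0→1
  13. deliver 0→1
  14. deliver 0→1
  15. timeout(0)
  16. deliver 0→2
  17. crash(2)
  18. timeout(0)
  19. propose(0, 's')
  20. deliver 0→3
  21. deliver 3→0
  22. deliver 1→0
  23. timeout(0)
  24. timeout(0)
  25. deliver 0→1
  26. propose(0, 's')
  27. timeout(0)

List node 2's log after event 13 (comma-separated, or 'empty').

e1 propose(0,'s'): 0[coor,t=1,-]
e2 deliver 0→2: 2[part,t=1,-]
e3 deliver 2→0: ·
e4 deliver 0→3: 3[part,t=1,-]
e5 deliver 3→0: ·
e6 deliver 0→1: 1[part,t=1,-]
e7 deliver 1→0: 0[coor,t=1,s]
e8 deliver 0→1: 1[part,t=1,s]
e9 deliver 0→3: 3[part,t=1,s]
e10 timeout(0): 0[coor,t=2,s]
e11 deliver 3→0: ·
e12 deliver 0→1: 1[part,t=2,s]
e13 deliver 0→1: ·

empty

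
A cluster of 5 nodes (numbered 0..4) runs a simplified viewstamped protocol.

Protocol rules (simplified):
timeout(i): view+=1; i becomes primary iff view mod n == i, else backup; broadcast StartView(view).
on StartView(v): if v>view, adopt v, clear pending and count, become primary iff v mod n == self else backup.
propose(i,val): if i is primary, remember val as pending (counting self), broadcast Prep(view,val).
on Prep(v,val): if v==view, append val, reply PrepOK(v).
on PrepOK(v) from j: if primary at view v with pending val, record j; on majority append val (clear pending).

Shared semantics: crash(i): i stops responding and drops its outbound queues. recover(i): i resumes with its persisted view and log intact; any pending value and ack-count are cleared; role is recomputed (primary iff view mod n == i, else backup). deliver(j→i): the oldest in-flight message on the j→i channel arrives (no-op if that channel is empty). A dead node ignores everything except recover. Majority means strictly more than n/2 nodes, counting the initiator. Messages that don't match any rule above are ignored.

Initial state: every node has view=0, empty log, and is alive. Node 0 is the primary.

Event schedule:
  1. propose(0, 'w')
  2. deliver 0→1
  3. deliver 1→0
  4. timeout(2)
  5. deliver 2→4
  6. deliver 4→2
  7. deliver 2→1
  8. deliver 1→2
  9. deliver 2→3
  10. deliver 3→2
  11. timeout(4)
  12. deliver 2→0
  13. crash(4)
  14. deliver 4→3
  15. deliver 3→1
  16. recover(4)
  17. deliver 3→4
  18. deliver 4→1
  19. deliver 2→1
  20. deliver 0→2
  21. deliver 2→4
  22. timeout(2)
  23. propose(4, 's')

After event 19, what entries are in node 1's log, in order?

w

after 1 — propose(0,'w'): ·
after 2 — deliver 0→1: n1:back/v0/[w]
after 3 — deliver 1→0: ·
after 4 — timeout(2): n2:back/v1/[-]
after 5 — deliver 2→4: n4:back/v1/[-]
after 6 — deliver 4→2: ·
after 7 — deliver 2→1: n1:prim/v1/[w]
after 8 — deliver 1→2: ·
after 9 — deliver 2→3: n3:back/v1/[-]
after 10 — deliver 3→2: ·
after 11 — timeout(4): n4:back/v2/[-]
after 12 — deliver 2→0: n0:back/v1/[-]
after 13 — crash(4): n4:✗back/v2/[-]
after 14 — deliver 4→3: ·
after 15 — deliver 3→1: ·
after 16 — recover(4): n4:back/v2/[-]
after 17 — deliver 3→4: ·
after 18 — deliver 4→1: ·
after 19 — deliver 2→1: ·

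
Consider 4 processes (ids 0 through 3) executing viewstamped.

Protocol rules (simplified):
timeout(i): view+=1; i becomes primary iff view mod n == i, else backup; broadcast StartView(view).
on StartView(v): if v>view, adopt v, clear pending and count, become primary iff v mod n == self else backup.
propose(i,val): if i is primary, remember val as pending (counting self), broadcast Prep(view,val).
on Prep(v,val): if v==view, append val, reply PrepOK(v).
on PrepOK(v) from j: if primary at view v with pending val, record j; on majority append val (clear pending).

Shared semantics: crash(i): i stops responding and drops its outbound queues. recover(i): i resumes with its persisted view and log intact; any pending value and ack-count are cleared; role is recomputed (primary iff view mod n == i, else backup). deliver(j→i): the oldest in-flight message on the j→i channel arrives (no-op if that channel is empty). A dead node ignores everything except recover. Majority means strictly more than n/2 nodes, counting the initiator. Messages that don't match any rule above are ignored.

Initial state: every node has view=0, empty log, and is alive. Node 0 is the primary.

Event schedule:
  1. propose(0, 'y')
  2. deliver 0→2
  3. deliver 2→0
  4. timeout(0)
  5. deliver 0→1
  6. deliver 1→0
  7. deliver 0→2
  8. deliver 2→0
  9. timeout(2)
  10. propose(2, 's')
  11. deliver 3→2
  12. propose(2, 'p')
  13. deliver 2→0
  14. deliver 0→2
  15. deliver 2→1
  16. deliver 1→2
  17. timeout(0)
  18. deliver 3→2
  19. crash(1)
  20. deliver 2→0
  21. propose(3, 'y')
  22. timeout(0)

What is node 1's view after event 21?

[1] propose(0,'y') → ∅
[2] deliver 0→2 → N2(back v0 [y])
[3] deliver 2→0 → ∅
[4] timeout(0) → N0(back v1 [-])
[5] deliver 0→1 → N1(back v0 [y])
[6] deliver 1→0 → ∅
[7] deliver 0→2 → N2(back v1 [y])
[8] deliver 2→0 → ∅
[9] timeout(2) → N2(prim v2 [y])
[10] propose(2,'s') → ∅
[11] deliver 3→2 → ∅
[12] propose(2,'p') → ∅
[13] deliver 2→0 → N0(back v2 [-])
[14] deliver 0→2 → ∅
[15] deliver 2→1 → N1(back v2 [y])
[16] deliver 1→2 → ∅
[17] timeout(0) → N0(back v3 [-])
[18] deliver 3→2 → ∅
[19] crash(1) → N1(✗back v2 [y])
[20] deliver 2→0 → ∅
[21] propose(3,'y') → ∅

2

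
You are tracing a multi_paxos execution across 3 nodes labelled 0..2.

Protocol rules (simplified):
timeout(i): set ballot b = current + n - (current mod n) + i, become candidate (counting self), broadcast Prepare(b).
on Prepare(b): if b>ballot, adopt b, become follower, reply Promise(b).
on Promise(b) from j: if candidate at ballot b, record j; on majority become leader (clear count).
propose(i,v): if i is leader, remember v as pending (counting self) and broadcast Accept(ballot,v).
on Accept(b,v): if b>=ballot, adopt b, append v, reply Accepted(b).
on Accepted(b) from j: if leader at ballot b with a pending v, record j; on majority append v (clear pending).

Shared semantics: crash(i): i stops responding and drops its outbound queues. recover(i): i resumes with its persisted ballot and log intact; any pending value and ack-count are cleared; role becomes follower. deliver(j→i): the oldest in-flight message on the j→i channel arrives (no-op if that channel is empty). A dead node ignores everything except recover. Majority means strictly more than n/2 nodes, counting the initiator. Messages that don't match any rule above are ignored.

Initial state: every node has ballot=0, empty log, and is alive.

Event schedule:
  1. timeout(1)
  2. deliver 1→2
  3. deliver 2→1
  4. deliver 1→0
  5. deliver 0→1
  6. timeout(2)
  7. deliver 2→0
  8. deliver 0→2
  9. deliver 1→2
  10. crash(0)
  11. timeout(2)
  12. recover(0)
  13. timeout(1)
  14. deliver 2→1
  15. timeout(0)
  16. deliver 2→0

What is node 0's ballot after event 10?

8

after 1 — timeout(1): n1:cand/b4/[-]
after 2 — deliver 1→2: n2:foll/b4/[-]
after 3 — deliver 2→1: n1:lead/b4/[-]
after 4 — deliver 1→0: n0:foll/b4/[-]
after 5 — deliver 0→1: ·
after 6 — timeout(2): n2:cand/b8/[-]
after 7 — deliver 2→0: n0:foll/b8/[-]
after 8 — deliver 0→2: n2:lead/b8/[-]
after 9 — deliver 1→2: ·
after 10 — crash(0): n0:✗foll/b8/[-]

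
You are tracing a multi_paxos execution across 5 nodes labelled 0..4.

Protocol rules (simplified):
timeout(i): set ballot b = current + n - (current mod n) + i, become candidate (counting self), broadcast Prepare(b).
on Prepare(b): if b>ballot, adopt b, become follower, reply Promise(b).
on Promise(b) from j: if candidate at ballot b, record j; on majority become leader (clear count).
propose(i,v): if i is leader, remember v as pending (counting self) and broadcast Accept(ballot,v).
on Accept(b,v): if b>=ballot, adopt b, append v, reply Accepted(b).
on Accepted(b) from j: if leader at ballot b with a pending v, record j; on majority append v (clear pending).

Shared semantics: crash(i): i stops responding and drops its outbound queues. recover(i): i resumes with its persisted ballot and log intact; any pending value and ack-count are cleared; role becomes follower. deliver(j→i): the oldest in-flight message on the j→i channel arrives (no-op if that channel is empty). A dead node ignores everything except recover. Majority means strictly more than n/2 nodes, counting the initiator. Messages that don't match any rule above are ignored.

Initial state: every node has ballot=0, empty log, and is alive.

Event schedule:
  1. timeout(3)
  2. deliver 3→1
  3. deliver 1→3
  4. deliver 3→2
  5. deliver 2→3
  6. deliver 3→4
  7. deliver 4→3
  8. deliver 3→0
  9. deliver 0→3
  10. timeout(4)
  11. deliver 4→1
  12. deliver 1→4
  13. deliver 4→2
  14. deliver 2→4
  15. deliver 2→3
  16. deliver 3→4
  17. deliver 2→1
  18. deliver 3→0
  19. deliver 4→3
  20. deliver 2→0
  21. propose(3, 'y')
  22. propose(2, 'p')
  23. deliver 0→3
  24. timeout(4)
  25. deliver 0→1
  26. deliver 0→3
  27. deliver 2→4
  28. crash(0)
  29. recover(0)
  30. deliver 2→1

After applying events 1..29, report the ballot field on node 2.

step 1 timeout(3): 3={cand,b=8,log=-}
step 2 deliver 3→1: 1={foll,b=8,log=-}
step 3 deliver 1→3: —
step 4 deliver 3→2: 2={foll,b=8,log=-}
step 5 deliver 2→3: 3={lead,b=8,log=-}
step 6 deliver 3→4: 4={foll,b=8,log=-}
step 7 deliver 4→3: —
step 8 deliver 3→0: 0={foll,b=8,log=-}
step 9 deliver 0→3: —
step 10 timeout(4): 4={cand,b=14,log=-}
step 11 deliver 4→1: 1={foll,b=14,log=-}
step 12 deliver 1→4: —
step 13 deliver 4→2: 2={foll,b=14,log=-}
step 14 deliver 2→4: 4={lead,b=14,log=-}
step 15 deliver 2→3: —
step 16 deliver 3→4: —
step 17 deliver 2→1: —
step 18 deliver 3→0: —
step 19 deliver 4→3: 3={foll,b=14,log=-}
step 20 deliver 2→0: —
step 21 propose(3,'y'): —
step 22 propose(2,'p'): —
step 23 deliver 0→3: —
step 24 timeout(4): 4={cand,b=19,log=-}
step 25 deliver 0→1: —
step 26 deliver 0→3: —
step 27 deliver 2→4: —
step 28 crash(0): 0={✗foll,b=8,log=-}
step 29 recover(0): 0={foll,b=8,log=-}

14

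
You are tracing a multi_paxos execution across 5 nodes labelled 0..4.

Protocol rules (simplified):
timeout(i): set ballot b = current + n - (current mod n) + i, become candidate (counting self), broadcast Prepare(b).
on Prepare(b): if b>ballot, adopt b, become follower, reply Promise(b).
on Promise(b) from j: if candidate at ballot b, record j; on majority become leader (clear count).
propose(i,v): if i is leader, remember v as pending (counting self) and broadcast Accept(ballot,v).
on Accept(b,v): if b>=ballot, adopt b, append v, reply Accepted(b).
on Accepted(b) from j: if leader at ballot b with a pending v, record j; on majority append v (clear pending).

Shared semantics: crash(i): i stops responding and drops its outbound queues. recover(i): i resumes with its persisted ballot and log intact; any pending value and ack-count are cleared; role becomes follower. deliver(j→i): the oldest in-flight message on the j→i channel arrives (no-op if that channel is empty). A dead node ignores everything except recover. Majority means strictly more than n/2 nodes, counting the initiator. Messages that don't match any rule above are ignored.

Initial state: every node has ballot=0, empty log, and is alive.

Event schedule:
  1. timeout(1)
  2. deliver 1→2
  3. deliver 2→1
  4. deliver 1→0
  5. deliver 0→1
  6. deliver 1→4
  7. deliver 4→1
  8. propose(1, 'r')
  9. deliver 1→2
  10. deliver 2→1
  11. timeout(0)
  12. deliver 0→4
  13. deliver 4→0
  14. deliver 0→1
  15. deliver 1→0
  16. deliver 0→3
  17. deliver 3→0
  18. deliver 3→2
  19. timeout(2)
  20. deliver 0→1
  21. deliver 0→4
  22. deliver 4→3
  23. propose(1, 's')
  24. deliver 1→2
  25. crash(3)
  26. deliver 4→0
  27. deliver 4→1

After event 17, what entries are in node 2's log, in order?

r

step 1 timeout(1): 1={cand,b=6,log=-}
step 2 deliver 1→2: 2={foll,b=6,log=-}
step 3 deliver 2→1: —
step 4 deliver 1→0: 0={foll,b=6,log=-}
step 5 deliver 0→1: 1={lead,b=6,log=-}
step 6 deliver 1→4: 4={foll,b=6,log=-}
step 7 deliver 4→1: —
step 8 propose(1,'r'): —
step 9 deliver 1→2: 2={foll,b=6,log=r}
step 10 deliver 2→1: —
step 11 timeout(0): 0={cand,b=10,log=-}
step 12 deliver 0→4: 4={foll,b=10,log=-}
step 13 deliver 4→0: —
step 14 deliver 0→1: 1={foll,b=10,log=-}
step 15 deliver 1→0: —
step 16 deliver 0→3: 3={foll,b=10,log=-}
step 17 deliver 3→0: 0={lead,b=10,log=-}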